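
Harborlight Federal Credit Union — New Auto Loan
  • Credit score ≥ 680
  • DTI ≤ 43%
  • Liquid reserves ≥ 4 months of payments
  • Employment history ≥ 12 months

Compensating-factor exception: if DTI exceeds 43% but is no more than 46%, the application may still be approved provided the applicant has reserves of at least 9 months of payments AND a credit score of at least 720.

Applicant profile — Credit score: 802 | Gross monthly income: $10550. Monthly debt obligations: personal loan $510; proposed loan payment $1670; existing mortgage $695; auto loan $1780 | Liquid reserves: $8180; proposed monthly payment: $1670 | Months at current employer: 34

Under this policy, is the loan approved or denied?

Denied

Credit score 802 ≥ 680 (meets base)
Total debts = (510 + 1,670 + 695 + 1,780) = 4,655. DTI = 4,655/10,550 = 44.1% > 43% — standard DTI limit exceeded.
Reserves = 8,180/1,670 = 4.9 months ≥ 4
Employment 34 ≥ 12 months
44.1% falls in the override range (43%–46%), so the compensating-factor test applies.
Override check — reserves: 4.9 mo (short of 9); score: 802 (ok).
Override conditions not both satisfied; exception does not apply.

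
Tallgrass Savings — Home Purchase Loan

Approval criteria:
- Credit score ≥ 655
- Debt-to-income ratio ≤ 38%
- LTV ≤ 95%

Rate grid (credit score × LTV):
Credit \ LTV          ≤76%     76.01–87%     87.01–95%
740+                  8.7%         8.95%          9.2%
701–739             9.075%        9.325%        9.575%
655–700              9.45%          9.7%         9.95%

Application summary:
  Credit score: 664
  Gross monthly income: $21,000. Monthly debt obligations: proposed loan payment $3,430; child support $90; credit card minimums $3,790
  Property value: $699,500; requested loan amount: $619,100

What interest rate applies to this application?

Credit score 664 ≥ 655; Total monthly debts = (3,430 + 90 + 3,790) = 7,310. DTI: 7,310 ÷ 21,000 = 34.8%, within the 38% cap
LTV: 619,100 ÷ 699,500 = 88.5%, within 95% cap
Score 664 is in the 655–700 band; LTV 88.5% is in the 87.01–95% band → 9.95%.

9.95%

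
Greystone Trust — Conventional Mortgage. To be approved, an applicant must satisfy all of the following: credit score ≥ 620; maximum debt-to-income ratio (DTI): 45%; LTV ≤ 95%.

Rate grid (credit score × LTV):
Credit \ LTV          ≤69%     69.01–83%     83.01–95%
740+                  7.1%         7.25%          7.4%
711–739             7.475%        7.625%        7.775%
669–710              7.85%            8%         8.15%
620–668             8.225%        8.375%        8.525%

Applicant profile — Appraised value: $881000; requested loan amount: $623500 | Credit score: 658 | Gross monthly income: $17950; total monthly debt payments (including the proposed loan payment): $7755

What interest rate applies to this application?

8.375%

Credit score 658 ≥ 620; DTI: 7,755 ÷ 17,950 = 43.2%, within the 45% cap
Loan-to-value = 623,500/881,000 = 70.8% — pass (95% max)
Row: 658 falls in 620–668. Column: 70.8% falls in 69.01–83%. Rate = 8.375%.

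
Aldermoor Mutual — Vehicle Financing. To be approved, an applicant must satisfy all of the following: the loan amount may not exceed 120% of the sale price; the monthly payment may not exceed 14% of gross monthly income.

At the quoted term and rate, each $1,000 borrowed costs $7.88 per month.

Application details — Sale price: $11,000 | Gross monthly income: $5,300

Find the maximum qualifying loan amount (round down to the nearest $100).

Payment cap: 14% × $5,300 = $742/month.
At $7.88 per $1,000, that supports 742/7.88 × 1,000 ≈ $94,162 → $94,100.
LTV cap: 120% × $11,000 = $13,200 → $13,200.
Binding constraint: loan-to-value.

$13,200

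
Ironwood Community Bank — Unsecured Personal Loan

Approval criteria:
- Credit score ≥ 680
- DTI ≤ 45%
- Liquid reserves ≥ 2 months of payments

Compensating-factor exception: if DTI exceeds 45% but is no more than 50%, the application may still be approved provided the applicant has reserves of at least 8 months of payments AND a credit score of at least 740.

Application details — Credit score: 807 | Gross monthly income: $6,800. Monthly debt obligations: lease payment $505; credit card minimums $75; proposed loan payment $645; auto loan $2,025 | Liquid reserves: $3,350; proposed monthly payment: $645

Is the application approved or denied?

Denied

Credit score 807 ≥ 680 (meets base)
Total debts = (505 + 75 + 645 + 2,025) = 3,250. DTI: 3,250 ÷ 6,800 = 47.8%, over the 45% base limit.
Reserves = 3,350/645 = 5.2 months ≥ 2
47.8% falls in the override range (45%–50%), so the compensating-factor test applies.
Reserves 5.2 < 8 months; credit score 807 ≥ 740.
Override conditions not both satisfied; exception does not apply.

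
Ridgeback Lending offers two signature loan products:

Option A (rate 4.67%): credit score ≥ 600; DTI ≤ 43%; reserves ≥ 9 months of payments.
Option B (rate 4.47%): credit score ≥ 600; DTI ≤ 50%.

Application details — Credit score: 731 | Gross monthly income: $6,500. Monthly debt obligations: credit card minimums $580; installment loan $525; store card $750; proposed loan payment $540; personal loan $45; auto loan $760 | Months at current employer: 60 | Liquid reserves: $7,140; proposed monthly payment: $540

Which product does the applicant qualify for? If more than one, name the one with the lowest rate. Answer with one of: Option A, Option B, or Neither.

Option B

Total debts = (580 + 525 + 750 + 540 + 45 + 760) = 3,200; DTI = 3,200/6,500 = 49.2%.
Reserves = 7,140/540 = 13.2 months.
Option A: score 731 ≥ 600; DTI 49.2% > 43%; reserves 13.2 ≥ 9 mo → does not qualify.
Option B: score 731 ≥ 600; DTI 49.2% ≤ 50% → qualifies.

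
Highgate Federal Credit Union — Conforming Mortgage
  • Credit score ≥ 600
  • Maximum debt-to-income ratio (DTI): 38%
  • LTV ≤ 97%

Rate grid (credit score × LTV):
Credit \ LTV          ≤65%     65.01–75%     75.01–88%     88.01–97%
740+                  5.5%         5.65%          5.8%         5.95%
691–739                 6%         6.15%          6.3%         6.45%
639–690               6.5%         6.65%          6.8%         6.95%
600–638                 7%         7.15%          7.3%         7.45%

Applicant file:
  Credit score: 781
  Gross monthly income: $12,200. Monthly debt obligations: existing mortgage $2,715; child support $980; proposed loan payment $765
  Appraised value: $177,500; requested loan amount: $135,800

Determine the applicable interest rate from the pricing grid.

5.8%

Credit score 781 ≥ 600; Total monthly debts = (2,715 + 980 + 765) = 4,460. DTI = 4,460/12,200 = 36.6% ≤ 38%
LTV: 135,800 ÷ 177,500 = 76.5%, within 97% cap
Score 781 is in the 740+ band; LTV 76.5% is in the 75.01–88% band → 5.8%.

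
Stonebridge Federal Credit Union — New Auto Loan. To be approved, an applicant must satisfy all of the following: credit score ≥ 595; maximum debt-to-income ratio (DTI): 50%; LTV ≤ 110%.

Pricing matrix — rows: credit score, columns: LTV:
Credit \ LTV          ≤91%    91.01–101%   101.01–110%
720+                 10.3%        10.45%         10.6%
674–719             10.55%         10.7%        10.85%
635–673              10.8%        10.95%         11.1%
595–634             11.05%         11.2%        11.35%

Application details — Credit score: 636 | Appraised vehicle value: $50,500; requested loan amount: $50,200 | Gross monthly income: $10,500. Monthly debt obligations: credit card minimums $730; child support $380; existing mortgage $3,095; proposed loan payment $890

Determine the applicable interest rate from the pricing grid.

Credit score 636 ≥ 595; Total monthly debts = (730 + 380 + 3,095 + 890) = 5,095. DTI = 5,095/10,500 = 48.5% ≤ 50%
Loan-to-value = 50,200/50,500 = 99.4% — pass (110% max)
Credit 636 → row 635–673; LTV 99.4% → column 91.01–101%. Grid cell → 10.95%.

10.95%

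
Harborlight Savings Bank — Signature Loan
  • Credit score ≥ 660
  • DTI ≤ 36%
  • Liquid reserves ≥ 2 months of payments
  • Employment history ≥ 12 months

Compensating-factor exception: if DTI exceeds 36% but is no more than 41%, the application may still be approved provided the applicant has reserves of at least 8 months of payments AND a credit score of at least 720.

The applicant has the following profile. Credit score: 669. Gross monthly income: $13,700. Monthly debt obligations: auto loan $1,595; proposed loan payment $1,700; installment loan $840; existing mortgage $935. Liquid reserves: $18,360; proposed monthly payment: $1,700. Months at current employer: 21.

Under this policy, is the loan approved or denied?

Denied

Credit score 669 ≥ 660 (meets base)
Total debts = (1,595 + 1,700 + 840 + 935) = 5,070. DTI: 5,070 ÷ 13,700 = 37%, over the 36% base limit.
Liquid reserves cover 18,360/1,700 = 10.8 months — ≥ 2 required
Employment 21 ≥ 12 months
37% falls in the override range (36%–41%), so the compensating-factor test applies.
Override check — reserves: 10.8 mo (ok); score: 669 (below 720).
Compensating-factor requirement not fully met.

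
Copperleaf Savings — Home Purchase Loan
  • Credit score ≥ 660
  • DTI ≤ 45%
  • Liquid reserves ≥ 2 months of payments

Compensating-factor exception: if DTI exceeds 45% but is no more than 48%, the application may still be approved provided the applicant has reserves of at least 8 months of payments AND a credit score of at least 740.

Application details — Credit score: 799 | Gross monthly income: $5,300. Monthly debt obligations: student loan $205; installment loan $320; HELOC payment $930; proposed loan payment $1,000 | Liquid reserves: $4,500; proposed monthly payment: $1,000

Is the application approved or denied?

Credit score 799 ≥ 660 (meets base)
Total debts = (205 + 320 + 930 + 1,000) = 2,455. DTI = 2,455/5,300 = 46.3% > 45% — standard DTI limit exceeded.
Reserves = 4,500/1,000 = 4.5 months ≥ 2
DTI 46.3% is within the 45%–48% exception band; checking compensating factors.
Reserves 4.5 < 8 months; credit score 799 ≥ 740.
Compensating-factor requirement not fully met.

Denied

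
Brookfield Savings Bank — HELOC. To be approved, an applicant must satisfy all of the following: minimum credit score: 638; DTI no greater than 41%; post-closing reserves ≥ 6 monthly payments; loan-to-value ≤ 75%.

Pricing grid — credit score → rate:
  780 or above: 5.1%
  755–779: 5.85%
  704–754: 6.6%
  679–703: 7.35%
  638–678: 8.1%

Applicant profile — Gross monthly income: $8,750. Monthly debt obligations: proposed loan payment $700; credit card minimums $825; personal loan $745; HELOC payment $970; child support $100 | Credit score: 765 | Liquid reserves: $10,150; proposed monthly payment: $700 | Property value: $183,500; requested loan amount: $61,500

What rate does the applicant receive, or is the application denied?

Credit score 765 ≥ 638 (meets minimum)
LTV: 61,500 ÷ 183,500 = 33.5%, within 75% cap
Liquid reserves cover 10,150/700 = 14.5 months — ≥ 6 required
Total monthly debts = (700 + 825 + 745 + 970 + 100) = 3,340. Debt-to-income = 3,340/8,750 = 38.2% — meets 41% limit
All requirements met. Score 765 falls in the 755–779 tier → 5.85%.

Approved at 5.85%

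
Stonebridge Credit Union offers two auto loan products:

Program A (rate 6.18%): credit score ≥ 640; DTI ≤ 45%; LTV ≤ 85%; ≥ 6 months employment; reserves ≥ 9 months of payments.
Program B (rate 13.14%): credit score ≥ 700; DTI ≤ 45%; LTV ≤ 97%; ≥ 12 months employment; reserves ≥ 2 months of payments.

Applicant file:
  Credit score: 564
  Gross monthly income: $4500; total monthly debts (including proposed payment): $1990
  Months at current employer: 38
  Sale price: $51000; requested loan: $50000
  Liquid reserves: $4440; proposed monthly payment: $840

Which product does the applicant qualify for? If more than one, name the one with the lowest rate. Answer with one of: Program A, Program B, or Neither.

DTI = 1,990/4,500 = 44.2%.
LTV = 50,000/51,000 = 98%.
Reserves = 4,440/840 = 5.3 months.
Program A: score 564 < 640; DTI 44.2% ≤ 45%; LTV 98% > 85%; employment 38 ≥ 6 mo; reserves 5.3 < 9 mo → does not qualify.
Program B: score 564 < 700; DTI 44.2% ≤ 45%; LTV 98% > 97%; employment 38 ≥ 12 mo; reserves 5.3 ≥ 2 mo → does not qualify.

Neither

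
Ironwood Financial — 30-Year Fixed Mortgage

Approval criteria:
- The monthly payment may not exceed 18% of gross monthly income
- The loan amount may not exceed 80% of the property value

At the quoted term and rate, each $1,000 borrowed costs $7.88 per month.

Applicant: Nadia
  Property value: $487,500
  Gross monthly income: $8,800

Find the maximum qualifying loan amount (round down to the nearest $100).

Payment cap: 18% × $8,800 = $1,584/month.
At $7.88 per $1,000, that supports 1,584/7.88 × 1,000 ≈ $201,015 → $201,000.
LTV cap: 80% × $487,500 = $390,000 → $390,000.
Binding constraint: payment-to-income.

$201,000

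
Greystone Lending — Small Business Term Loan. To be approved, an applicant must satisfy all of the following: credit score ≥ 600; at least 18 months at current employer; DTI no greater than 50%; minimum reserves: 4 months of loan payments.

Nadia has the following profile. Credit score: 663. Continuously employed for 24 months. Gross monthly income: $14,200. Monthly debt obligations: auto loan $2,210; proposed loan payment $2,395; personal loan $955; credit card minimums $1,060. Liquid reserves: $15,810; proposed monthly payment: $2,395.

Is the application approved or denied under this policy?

Credit score 663 ≥ 600 (meets)
Employment 24 ≥ 18 months
Total monthly debts = (2,210 + 2,395 + 955 + 1,060) = 6,620. DTI: 6,620 ÷ 14,200 = 46.6%, within the 50% cap
Reserves: 15,810 ÷ 2,395 = 6.6 months (meets 4-month minimum)
All criteria satisfied.

Approved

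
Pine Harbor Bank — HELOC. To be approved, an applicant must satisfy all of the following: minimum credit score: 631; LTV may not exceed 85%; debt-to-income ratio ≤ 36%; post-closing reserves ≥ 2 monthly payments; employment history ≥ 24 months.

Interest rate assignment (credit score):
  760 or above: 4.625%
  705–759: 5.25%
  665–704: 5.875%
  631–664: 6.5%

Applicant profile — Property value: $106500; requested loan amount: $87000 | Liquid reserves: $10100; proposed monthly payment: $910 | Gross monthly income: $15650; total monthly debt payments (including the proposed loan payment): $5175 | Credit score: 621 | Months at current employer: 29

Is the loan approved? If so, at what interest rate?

Credit score 621 < 631 (below minimum)
Employment 29 ≥ 24 months
LTV: 87,000 ÷ 106,500 = 81.7%, within 85% cap
Debt-to-income = 5,175/15,650 = 33.1% — meets 36% limit
Reserves = 10,100/910 = 11.1 months ≥ 2
Not all requirements met → denied.

Denied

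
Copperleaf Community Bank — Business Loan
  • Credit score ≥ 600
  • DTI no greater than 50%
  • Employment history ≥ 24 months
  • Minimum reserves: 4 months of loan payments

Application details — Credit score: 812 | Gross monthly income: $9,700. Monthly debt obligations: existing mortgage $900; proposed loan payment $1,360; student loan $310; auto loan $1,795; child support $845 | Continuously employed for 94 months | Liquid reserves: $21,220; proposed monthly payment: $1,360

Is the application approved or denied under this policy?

Denied

Credit score 812 ≥ 600 (meets)
Total monthly debts = (900 + 1,360 + 310 + 1,795 + 845) = 5,210. DTI: 5,210 ÷ 9,700 = 53.7%, exceeds the 50% cap
Employment 94 ≥ 24 months
Reserves = 21,220/1,360 = 15.6 months ≥ 4
Fails on DTI.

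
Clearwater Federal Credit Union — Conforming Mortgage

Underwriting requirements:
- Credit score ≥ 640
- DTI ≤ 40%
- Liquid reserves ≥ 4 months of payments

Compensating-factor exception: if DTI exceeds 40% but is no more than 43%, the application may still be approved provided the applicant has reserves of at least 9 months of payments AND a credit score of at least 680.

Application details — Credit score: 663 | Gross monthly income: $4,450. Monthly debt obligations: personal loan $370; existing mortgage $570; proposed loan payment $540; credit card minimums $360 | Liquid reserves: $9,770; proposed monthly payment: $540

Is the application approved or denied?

Denied

Credit score 663 ≥ 640 (meets base)
Total debts = (370 + 570 + 540 + 360) = 1,840. DTI = 1,840/4,450 = 41.3% > 40% — standard DTI limit exceeded.
Reserves = 9,770/540 = 18.1 months ≥ 4
41.3% falls in the override range (40%–43%), so the compensating-factor test applies.
Reserves 18.1 ≥ 9 months; credit score 663 < 680.
Override conditions not both satisfied; exception does not apply.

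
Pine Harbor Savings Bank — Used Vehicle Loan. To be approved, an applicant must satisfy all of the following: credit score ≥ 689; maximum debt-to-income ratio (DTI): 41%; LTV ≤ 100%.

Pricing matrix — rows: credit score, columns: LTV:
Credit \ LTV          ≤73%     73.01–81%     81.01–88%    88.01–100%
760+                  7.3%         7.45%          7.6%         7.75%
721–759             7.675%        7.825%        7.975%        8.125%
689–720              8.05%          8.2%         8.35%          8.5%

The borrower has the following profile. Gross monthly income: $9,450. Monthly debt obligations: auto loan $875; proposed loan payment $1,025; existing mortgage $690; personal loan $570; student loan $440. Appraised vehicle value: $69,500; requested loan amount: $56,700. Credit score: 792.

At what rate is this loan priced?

7.6%

Credit score 792 ≥ 689; Total monthly debts = (875 + 1,025 + 690 + 570 + 440) = 3,600. DTI = 3,600/9,450 = 38.1% ≤ 41%
LTV = 56,700/69,500 = 81.6% ≤ 100%
Score 792 is in the 760+ band; LTV 81.6% is in the 81.01–88% band → 7.6%.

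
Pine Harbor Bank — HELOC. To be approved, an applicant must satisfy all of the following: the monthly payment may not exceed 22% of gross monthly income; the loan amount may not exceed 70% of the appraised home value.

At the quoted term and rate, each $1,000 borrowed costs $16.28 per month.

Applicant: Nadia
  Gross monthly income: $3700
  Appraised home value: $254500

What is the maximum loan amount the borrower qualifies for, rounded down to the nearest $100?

$50,000

Payment cap: 22% × $3,700 = $814/month.
At $16.28 per $1,000, that supports 814/16.28 × 1,000 ≈ $50,000 → $50,000.
LTV cap: 70% × $254,500 = $178,150 → $178,100.
Binding constraint: payment-to-income.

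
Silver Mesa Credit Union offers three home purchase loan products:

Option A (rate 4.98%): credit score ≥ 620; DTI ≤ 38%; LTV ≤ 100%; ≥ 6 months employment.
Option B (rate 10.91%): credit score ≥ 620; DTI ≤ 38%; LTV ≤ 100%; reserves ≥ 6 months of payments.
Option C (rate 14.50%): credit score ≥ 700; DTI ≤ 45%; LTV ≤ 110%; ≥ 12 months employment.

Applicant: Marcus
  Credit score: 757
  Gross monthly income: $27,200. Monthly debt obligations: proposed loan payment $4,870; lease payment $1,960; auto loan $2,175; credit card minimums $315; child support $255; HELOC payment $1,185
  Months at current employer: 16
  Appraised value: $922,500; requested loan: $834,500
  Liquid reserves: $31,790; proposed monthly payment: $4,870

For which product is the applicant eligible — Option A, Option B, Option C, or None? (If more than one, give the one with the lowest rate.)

Option C

Total debts = (4,870 + 1,960 + 2,175 + 315 + 255 + 1,185) = 10,760; DTI = 10,760/27,200 = 39.6%.
LTV = 834,500/922,500 = 90.5%.
Reserves = 31,790/4,870 = 6.5 months.
Option A: score 757 ≥ 620; DTI 39.6% > 38%; LTV 90.5% ≤ 100%; employment 16 ≥ 6 mo → does not qualify.
Option B: score 757 ≥ 620; DTI 39.6% > 38%; LTV 90.5% ≤ 100%; reserves 6.5 ≥ 6 mo → does not qualify.
Option C: score 757 ≥ 700; DTI 39.6% ≤ 45%; LTV 90.5% ≤ 110%; employment 16 ≥ 12 mo → qualifies.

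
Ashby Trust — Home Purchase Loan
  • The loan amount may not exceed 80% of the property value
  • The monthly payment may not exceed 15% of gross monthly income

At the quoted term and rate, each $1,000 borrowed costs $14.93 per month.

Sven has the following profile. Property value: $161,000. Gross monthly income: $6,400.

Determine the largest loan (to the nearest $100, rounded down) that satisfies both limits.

Payment cap: 15% × $6,400 = $960/month.
At $14.93 per $1,000, that supports 960/14.93 × 1,000 ≈ $64,300 → $64,300.
LTV cap: 80% × $161,000 = $128,800 → $128,800.
Binding constraint: payment-to-income.

$64,300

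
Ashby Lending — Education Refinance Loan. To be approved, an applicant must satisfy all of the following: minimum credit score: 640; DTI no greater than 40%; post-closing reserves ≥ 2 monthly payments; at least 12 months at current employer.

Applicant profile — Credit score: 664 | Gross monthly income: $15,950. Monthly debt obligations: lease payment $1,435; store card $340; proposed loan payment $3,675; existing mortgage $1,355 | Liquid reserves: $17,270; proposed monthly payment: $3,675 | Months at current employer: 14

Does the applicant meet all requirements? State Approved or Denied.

Credit score 664 ≥ 640 (meets)
Total monthly debts = (1,435 + 340 + 3,675 + 1,355) = 6,805. DTI = 6,805/15,950 = 42.7% > 40%
Liquid reserves cover 17,270/3,675 = 4.7 months — ≥ 2 required
Employment 14 ≥ 12 months
Fails on DTI.

Denied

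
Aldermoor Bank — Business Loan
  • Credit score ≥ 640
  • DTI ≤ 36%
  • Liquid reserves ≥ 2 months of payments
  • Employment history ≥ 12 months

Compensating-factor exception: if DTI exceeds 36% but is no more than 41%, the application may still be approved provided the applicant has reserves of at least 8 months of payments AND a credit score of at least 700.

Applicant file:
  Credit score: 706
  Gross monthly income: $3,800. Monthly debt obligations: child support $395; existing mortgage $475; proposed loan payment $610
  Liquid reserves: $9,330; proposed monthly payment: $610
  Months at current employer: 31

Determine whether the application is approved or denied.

Approved

Credit score 706 ≥ 640 (meets base)
Total debts = (395 + 475 + 610) = 1,480. DTI = 1,480/3,800 = 38.9% > 36% — standard DTI limit exceeded.
Liquid reserves cover 9,330/610 = 15.3 months — ≥ 2 required
Employment 31 ≥ 12 months
38.9% falls in the override range (36%–41%), so the compensating-factor test applies.
Override check — reserves: 15.3 mo (ok); score: 706 (ok).
Both compensating conditions met → exception applies.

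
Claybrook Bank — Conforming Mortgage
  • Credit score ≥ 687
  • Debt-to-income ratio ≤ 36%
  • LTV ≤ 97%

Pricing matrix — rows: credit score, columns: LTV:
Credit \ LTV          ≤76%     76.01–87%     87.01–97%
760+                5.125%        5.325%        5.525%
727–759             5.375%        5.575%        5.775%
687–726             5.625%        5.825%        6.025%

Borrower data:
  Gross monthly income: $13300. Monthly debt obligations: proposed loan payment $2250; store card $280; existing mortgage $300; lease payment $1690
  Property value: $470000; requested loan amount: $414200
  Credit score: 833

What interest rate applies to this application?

Credit score 833 ≥ 687; Total monthly debts = (2,250 + 280 + 300 + 1,690) = 4,520. DTI: 4,520 ÷ 13,300 = 34%, within the 36% cap
Loan-to-value = 414,200/470,000 = 88.1% — pass (97% max)
Credit 833 → row 760+; LTV 88.1% → column 87.01–97%. Grid cell → 5.525%.

5.525%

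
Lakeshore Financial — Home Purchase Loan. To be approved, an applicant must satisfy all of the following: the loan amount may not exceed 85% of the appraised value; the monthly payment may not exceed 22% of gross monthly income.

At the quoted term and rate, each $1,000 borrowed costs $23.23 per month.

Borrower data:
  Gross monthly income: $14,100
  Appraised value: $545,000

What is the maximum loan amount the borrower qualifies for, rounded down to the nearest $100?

$133,500

Payment cap: 22% × $14,100 = $3,102/month.
At $23.23 per $1,000, that supports 3,102/23.23 × 1,000 ≈ $133,534 → $133,500.
LTV cap: 85% × $545,000 = $463,250 → $463,200.
Binding constraint: payment-to-income.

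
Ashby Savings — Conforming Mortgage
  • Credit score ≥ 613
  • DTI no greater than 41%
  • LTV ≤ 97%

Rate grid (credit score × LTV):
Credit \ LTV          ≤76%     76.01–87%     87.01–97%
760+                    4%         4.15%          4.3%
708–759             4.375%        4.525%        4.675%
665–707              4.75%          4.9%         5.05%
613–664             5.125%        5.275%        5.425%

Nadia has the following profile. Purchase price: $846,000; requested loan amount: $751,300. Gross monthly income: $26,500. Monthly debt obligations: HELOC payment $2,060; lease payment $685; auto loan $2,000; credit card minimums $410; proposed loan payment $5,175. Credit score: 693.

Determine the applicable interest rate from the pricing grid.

5.05%

Credit score 693 ≥ 613; Total monthly debts = (2,060 + 685 + 2,000 + 410 + 5,175) = 10,330. DTI = 10,330/26,500 = 39% ≤ 41%
LTV = 751,300/846,000 = 88.8% ≤ 97%
Row: 693 falls in 665–707. Column: 88.8% falls in 87.01–97%. Rate = 5.05%.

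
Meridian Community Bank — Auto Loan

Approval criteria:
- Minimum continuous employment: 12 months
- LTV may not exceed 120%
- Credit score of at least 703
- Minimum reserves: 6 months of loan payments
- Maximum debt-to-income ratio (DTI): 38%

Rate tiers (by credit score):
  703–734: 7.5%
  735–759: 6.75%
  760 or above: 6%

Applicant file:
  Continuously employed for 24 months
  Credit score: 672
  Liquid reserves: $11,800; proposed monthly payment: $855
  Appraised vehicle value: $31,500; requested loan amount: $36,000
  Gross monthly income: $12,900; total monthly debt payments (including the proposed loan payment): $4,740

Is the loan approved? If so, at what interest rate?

Denied

Credit score 672 < 703 (below minimum)
Employment 24 ≥ 12 months
Reserves: 11,800 ÷ 855 = 13.8 months (meets 6-month minimum)
LTV: 36,000 ÷ 31,500 = 114.3%, within 120% cap
DTI: 4,740 ÷ 12,900 = 36.7%, within the 38% cap
Not all requirements met → denied.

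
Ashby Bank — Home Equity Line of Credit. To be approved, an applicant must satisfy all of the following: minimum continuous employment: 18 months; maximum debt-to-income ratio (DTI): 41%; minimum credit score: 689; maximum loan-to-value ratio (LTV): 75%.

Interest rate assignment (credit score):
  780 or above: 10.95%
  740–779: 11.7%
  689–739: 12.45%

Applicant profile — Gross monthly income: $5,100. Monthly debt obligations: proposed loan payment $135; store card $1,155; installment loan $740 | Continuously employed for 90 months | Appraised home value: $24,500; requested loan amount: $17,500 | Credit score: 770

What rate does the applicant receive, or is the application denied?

Approved at 11.7%

Credit score 770 ≥ 689 (meets minimum)
Total monthly debts = (135 + 1,155 + 740) = 2,030. DTI = 2,030/5,100 = 39.8% ≤ 41%
LTV: 17,500 ÷ 24,500 = 71.4%, within 75% cap
Employment 90 ≥ 18 months
All requirements met. Score 770 falls in the 740–779 tier → 11.7%.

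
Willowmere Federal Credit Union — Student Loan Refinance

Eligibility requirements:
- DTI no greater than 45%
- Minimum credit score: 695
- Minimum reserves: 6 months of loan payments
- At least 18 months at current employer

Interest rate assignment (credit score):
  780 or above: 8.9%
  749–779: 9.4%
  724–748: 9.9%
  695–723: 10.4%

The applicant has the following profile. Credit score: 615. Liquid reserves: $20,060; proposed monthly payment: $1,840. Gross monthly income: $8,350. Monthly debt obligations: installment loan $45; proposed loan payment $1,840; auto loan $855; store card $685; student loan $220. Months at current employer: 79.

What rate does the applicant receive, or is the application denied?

Denied

Credit score 615 < 695 (below minimum)
Total monthly debts = (45 + 1,840 + 855 + 685 + 220) = 3,645. DTI = 3,645/8,350 = 43.7% ≤ 45%
Liquid reserves cover 20,060/1,840 = 10.9 months — ≥ 6 required
Employment 79 ≥ 18 months
Not all requirements met → denied.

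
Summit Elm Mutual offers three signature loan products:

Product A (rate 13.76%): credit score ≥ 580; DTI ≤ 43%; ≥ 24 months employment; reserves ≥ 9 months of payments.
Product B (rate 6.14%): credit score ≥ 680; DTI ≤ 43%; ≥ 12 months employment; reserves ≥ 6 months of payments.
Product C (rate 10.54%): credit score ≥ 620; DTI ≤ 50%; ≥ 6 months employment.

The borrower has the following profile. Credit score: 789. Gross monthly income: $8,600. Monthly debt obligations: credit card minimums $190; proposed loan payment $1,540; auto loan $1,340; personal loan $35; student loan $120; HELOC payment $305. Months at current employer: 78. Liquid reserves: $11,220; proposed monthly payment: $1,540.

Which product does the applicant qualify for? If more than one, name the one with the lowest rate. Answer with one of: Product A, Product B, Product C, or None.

Total debts = (190 + 1,540 + 1,340 + 35 + 120 + 305) = 3,530; DTI = 3,530/8,600 = 41%.
Reserves = 11,220/1,540 = 7.3 months.
Product A: score 789 ≥ 580; DTI 41% ≤ 43%; employment 78 ≥ 24 mo; reserves 7.3 < 9 mo → does not qualify.
Product B: score 789 ≥ 680; DTI 41% ≤ 43%; employment 78 ≥ 12 mo; reserves 7.3 ≥ 6 mo → qualifies.
Product C: score 789 ≥ 620; DTI 41% ≤ 50%; employment 78 ≥ 6 mo → qualifies.
Qualifying: Product B, Product C. Lowest rate is 6.14% → Product B.

Product B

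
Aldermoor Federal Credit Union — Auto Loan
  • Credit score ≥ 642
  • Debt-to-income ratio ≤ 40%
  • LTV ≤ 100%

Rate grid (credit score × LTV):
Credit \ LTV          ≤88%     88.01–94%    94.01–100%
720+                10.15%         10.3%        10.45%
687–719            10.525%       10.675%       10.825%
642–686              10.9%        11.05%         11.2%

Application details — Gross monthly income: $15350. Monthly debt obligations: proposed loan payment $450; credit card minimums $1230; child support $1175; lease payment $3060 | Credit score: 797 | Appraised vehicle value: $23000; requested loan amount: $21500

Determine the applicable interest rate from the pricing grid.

10.3%

Credit score 797 ≥ 642; Total monthly debts = (450 + 1,230 + 1,175 + 3,060) = 5,915. Debt-to-income = 5,915/15,350 = 38.5% — meets 40% limit
LTV: 21,500 ÷ 23,000 = 93.5%, within 100% cap
Credit 797 → row 720+; LTV 93.5% → column 88.01–94%. Grid cell → 10.3%.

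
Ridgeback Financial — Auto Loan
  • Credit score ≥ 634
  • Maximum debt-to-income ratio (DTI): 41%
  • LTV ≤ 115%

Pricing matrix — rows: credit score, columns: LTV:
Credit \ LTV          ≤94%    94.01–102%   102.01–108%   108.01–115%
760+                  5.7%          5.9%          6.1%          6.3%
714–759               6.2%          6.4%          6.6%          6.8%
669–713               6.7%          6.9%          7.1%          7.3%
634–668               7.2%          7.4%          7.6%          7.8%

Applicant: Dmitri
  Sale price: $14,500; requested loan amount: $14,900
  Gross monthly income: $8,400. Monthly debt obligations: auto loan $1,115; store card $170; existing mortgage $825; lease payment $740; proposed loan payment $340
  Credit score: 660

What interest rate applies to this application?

Credit score 660 ≥ 634; Total monthly debts = (1,115 + 170 + 825 + 740 + 340) = 3,190. DTI = 3,190/8,400 = 38% ≤ 41%
LTV: 14,900 ÷ 14,500 = 102.8%, within 115% cap
Score 660 is in the 634–668 band; LTV 102.8% is in the 102.01–108% band → 7.6%.

7.6%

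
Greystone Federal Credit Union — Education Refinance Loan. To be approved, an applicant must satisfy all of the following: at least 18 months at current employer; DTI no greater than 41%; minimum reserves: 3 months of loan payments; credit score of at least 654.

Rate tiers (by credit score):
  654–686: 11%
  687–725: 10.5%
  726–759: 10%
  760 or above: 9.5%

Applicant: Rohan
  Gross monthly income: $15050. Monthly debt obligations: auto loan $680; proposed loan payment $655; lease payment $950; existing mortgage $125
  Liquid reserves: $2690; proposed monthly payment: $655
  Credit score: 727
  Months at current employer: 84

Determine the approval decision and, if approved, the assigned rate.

Credit score 727 ≥ 654 (meets minimum)
Reserves = 2,690/655 = 4.1 months ≥ 3
Total monthly debts = (680 + 655 + 950 + 125) = 2,410. DTI = 2,410/15,050 = 16% ≤ 41%
Employment 84 ≥ 18 months
All requirements met. Score 727 falls in the 726–759 tier → 10%.

Approved at 10%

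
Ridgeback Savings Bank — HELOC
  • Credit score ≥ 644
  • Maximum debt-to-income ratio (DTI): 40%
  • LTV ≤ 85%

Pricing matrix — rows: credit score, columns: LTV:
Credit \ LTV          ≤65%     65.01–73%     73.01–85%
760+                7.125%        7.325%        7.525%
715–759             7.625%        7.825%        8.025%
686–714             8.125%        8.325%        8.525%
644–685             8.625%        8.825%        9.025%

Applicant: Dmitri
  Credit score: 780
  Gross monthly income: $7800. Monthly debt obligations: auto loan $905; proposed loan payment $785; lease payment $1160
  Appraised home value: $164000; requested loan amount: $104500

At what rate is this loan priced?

7.125%

Credit score 780 ≥ 644; Total monthly debts = (905 + 785 + 1,160) = 2,850. DTI: 2,850 ÷ 7,800 = 36.5%, within the 40% cap
Loan-to-value = 104,500/164,000 = 63.7% — pass (85% max)
Score 780 is in the 760+ band; LTV 63.7% is in the ≤65% band → 7.125%.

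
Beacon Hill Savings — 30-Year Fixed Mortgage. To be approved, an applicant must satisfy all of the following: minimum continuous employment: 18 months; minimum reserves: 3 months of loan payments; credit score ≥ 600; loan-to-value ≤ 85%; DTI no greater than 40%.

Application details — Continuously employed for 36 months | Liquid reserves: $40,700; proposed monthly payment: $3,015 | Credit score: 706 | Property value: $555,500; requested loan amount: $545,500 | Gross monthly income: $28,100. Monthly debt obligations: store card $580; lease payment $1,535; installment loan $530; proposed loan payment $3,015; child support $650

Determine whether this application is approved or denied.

Employment 36 ≥ 18 months
Reserves: 40,700 ÷ 3,015 = 13.5 months (meets 3-month minimum)
Credit score 706 ≥ 600 (meets)
Loan-to-value = 545,500/555,500 = 98.2% — fail (85% max)
Total monthly debts = (580 + 1,535 + 530 + 3,015 + 650) = 6,310. Debt-to-income = 6,310/28,100 = 22.5% — meets 40% limit
Fails on LTV.

Denied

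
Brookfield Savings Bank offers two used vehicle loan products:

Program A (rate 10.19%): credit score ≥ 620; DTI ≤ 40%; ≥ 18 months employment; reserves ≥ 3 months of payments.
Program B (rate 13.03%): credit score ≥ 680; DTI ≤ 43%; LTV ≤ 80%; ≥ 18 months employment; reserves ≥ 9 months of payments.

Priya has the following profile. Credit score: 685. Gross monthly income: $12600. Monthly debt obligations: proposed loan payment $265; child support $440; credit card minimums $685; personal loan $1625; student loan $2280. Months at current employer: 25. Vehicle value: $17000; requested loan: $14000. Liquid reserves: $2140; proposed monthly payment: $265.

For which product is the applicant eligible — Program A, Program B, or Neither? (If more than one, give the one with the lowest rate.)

Neither

Total debts = (265 + 440 + 685 + 1,625 + 2,280) = 5,295; DTI = 5,295/12,600 = 42%.
LTV = 14,000/17,000 = 82.4%.
Reserves = 2,140/265 = 8.1 months.
Program A: score 685 ≥ 620; DTI 42% > 40%; employment 25 ≥ 18 mo; reserves 8.1 ≥ 3 mo → does not qualify.
Program B: score 685 ≥ 680; DTI 42% ≤ 43%; LTV 82.4% > 80%; employment 25 ≥ 18 mo; reserves 8.1 < 9 mo → does not qualify.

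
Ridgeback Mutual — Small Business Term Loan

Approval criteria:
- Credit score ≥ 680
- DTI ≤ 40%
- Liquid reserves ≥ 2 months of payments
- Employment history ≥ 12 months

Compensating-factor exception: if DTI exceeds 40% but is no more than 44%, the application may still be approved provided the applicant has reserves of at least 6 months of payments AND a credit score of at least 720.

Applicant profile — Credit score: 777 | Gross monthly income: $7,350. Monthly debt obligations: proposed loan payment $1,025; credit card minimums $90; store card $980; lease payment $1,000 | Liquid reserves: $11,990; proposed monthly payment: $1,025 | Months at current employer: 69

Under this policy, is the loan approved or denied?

Approved

Credit score 777 ≥ 680 (meets base)
Total debts = (1,025 + 90 + 980 + 1,000) = 3,095. DTI = 3,095/7,350 = 42.1% > 40% — standard DTI limit exceeded.
Liquid reserves cover 11,990/1,025 = 11.7 months — ≥ 2 required
Employment 69 ≥ 12 months
42.1% falls in the override range (40%–44%), so the compensating-factor test applies.
Override check — reserves: 11.7 mo (ok); score: 777 (ok).
Both compensating conditions met → exception applies.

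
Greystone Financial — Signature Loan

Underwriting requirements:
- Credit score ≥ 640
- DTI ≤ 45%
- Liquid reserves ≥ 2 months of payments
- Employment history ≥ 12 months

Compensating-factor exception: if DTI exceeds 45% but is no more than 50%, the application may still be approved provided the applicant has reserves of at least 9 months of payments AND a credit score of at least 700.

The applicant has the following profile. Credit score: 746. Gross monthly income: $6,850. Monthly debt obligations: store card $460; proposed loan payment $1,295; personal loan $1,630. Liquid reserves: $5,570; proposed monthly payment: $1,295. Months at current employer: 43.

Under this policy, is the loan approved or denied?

Credit score 746 ≥ 640 (meets base)
Total debts = (460 + 1,295 + 1,630) = 3,385. DTI: 3,385 ÷ 6,850 = 49.4%, over the 45% base limit.
Liquid reserves cover 5,570/1,295 = 4.3 months — ≥ 2 required
Employment 43 ≥ 12 months
DTI 49.4% is within the 45%–50% exception band; checking compensating factors.
Reserves 4.3 < 9 months; credit score 746 ≥ 700.
Override conditions not both satisfied; exception does not apply.

Denied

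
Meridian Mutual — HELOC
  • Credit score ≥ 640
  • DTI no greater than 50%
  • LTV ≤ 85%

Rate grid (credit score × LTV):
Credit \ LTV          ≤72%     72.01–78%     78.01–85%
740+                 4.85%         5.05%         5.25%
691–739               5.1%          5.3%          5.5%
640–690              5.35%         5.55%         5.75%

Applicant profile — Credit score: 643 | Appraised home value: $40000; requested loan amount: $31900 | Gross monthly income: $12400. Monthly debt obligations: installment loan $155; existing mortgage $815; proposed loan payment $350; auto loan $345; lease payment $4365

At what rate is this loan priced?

5.75%

Credit score 643 ≥ 640; Total monthly debts = (155 + 815 + 350 + 345 + 4,365) = 6,030. DTI: 6,030 ÷ 12,400 = 48.6%, within the 50% cap
LTV: 31,900 ÷ 40,000 = 79.8%, within 85% cap
Credit 643 → row 640–690; LTV 79.8% → column 78.01–85%. Grid cell → 5.75%.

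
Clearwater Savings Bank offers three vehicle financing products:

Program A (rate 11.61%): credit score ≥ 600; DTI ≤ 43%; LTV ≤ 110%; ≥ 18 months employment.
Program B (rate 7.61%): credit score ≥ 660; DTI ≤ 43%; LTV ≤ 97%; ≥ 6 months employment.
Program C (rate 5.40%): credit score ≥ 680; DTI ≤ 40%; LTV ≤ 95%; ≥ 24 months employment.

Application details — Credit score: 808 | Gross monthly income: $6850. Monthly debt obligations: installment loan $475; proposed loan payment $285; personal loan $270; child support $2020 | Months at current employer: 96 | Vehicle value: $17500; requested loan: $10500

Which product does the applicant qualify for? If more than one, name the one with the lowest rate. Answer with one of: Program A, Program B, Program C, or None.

None

Total debts = (475 + 285 + 270 + 2,020) = 3,050; DTI = 3,050/6,850 = 44.5%.
LTV = 10,500/17,500 = 60%.
Program A: score 808 ≥ 600; DTI 44.5% > 43%; LTV 60% ≤ 110%; employment 96 ≥ 18 mo → does not qualify.
Program B: score 808 ≥ 660; DTI 44.5% > 43%; LTV 60% ≤ 97%; employment 96 ≥ 6 mo → does not qualify.
Program C: score 808 ≥ 680; DTI 44.5% > 40%; LTV 60% ≤ 95%; employment 96 ≥ 24 mo → does not qualify.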